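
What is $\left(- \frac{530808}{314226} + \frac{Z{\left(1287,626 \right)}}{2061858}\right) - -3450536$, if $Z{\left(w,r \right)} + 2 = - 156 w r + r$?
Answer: $\frac{2699909521244192}{782475111} \approx 3.4505 \cdot 10^{6}$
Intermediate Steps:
$Z{\left(w,r \right)} = -2 + r - 156 r w$ ($Z{\left(w,r \right)} = -2 + \left(- 156 w r + r\right) = -2 - \left(- r + 156 r w\right) = -2 + r - 156 r w$)
$\left(- \frac{530808}{314226} + \frac{Z{\left(1287,626 \right)}}{2061858}\right) - -3450536 = \left(- \frac{530808}{314226} + \frac{-2 + 626 - 97656 \cdot 1287}{2061858}\right) - -3450536 = \left(\left(-530808\right) \frac{1}{314226} + \left(-2 + 626 - 125683272\right) \frac{1}{2061858}\right) + 3450536 = \left(- \frac{88468}{52371} - \frac{20947108}{343643}\right) + 3450536 = - \frac{49018365304}{782475111} + 3450536 = \frac{2699909521244192}{782475111}$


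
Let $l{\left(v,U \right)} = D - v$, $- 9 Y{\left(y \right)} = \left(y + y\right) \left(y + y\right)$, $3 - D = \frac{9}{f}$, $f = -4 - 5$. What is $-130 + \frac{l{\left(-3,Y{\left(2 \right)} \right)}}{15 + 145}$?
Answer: $- \frac{20793}{160} \approx -129.96$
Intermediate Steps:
$f = -9$ ($f = -4 - 5 = -9$)
$D = 4$ ($D = 3 - \frac{9}{-9} = 3 - 9 \left(- \frac{1}{9}\right) = 3 - -1 = 3 + 1 = 4$)
$Y{\left(y \right)} = - \frac{4 y^{2}}{9}$ ($Y{\left(y \right)} = - \frac{\left(y + y\right) \left(y + y\right)}{9} = - \frac{2 y 2 y}{9} = - \frac{4 y^{2}}{9}$)
$l{\left(v,U \right)} = 4 - v$
$-130 + \frac{l{\left(-3,Y{\left(2 \right)} \right)}}{15 + 145} = -130 + \frac{4 - -3}{15 + 145} = -130 + \frac{4 + 3}{160} = -130 + 7 \cdot \frac{1}{160} = -130 + \frac{7}{160} = - \frac{20793}{160}$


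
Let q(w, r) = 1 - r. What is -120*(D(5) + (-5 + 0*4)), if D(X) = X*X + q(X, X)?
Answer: -1920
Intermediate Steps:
D(X) = 1 + X**2 - X (D(X) = X*X + (1 - X) = X**2 + (1 - X) = 1 + X**2 - X)
-120*(D(5) + (-5 + 0*4)) = -120*((1 + 5**2 - 1*5) + (-5 + 0*4)) = -120*((1 + 25 - 5) + (-5 + 0)) = -120*(21 - 5) = -120*16 = -1920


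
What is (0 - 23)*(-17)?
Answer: 391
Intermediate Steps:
(0 - 23)*(-17) = -23*(-17) = 391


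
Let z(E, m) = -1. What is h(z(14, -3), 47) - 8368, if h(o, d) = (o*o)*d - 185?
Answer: -8506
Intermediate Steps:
h(o, d) = -185 + d*o**2 (h(o, d) = o**2*d - 185 = d*o**2 - 185 = -185 + d*o**2)
h(z(14, -3), 47) - 8368 = (-185 + 47*(-1)**2) - 8368 = (-185 + 47*1) - 8368 = (-185 + 47) - 8368 = -138 - 8368 = -8506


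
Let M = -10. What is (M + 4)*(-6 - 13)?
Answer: 114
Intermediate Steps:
(M + 4)*(-6 - 13) = (-10 + 4)*(-6 - 13) = -6*(-19) = 114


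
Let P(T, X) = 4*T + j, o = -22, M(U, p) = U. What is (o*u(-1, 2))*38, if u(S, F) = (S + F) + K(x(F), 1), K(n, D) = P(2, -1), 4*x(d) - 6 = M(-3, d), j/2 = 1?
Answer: -9196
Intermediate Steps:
j = 2 (j = 2*1 = 2)
x(d) = 3/4 (x(d) = 3/2 + (1/4)*(-3) = 3/2 - 3/4 = 3/4)
P(T, X) = 2 + 4*T (P(T, X) = 4*T + 2 = 2 + 4*T)
K(n, D) = 10 (K(n, D) = 2 + 4*2 = 2 + 8 = 10)
u(S, F) = 10 + F + S (u(S, F) = (S + F) + 10 = (F + S) + 10 = 10 + F + S)
(o*u(-1, 2))*38 = -22*(10 + 2 - 1)*38 = -22*11*38 = -242*38 = -9196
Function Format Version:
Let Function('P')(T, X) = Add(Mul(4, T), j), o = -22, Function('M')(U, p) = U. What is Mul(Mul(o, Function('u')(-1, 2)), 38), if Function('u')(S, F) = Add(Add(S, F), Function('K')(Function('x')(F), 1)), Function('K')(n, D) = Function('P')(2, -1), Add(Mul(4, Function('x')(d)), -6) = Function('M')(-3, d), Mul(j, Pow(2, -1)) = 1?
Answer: -9196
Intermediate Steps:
j = 2 (j = Mul(2, 1) = 2)
Function('x')(d) = Rational(3, 4) (Function('x')(d) = Add(Rational(3, 2), Mul(Rational(1, 4), -3)) = Add(Rational(3, 2), Rational(-3, 4)) = Rational(3, 4))
Function('P')(T, X) = Add(2, Mul(4, T)) (Function('P')(T, X) = Add(Mul(4, T), 2) = Add(2, Mul(4, T)))
Function('K')(n, D) = 10 (Function('K')(n, D) = Add(2, Mul(4, 2)) = Add(2, 8) = 10)
Function('u')(S, F) = Add(10, F, S) (Function('u')(S, F) = Add(Add(S, F), 10) = Add(Add(F, S), 10) = Add(10, F, S))
Mul(Mul(o, Function('u')(-1, 2)), 38) = Mul(Mul(-22, Add(10, 2, -1)), 38) = Mul(Mul(-22, 11), 38) = Mul(-242, 38) = -9196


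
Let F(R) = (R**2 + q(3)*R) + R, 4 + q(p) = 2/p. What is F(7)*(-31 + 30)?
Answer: -98/3 ≈ -32.667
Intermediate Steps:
q(p) = -4 + 2/p
F(R) = R**2 - 7*R/3 (F(R) = (R**2 + (-4 + 2/3)*R) + R = (R**2 - 10*R/3) + R = R**2 - 7*R/3)
F(7)*(-31 + 30) = ((1/3)*7*(-7 + 3*7))*(-31 + 30) = ((1/3)*7*(-7 + 21))*(-1) = ((1/3)*7*14)*(-1) = (98/3)*(-1) = -98/3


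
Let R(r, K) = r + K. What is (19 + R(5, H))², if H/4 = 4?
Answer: 1600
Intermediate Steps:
H = 16 (H = 4*4 = 16)
R(r, K) = K + r
(19 + R(5, H))² = (19 + (16 + 5))² = (19 + 21)² = 40² = 1600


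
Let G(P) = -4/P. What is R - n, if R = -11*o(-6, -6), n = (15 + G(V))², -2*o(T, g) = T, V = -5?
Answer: -7066/25 ≈ -282.64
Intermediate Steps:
o(T, g) = -T/2
n = 6241/25 (n = (15 - 4/(-5))² = (15 - 4*(-⅕))² = (15 + ⅘)² = (79/5)² = 6241/25 ≈ 249.64)
R = -33 (R = -(-11)*(-6)/2 = -11*3 = -33)
R - n = -33 - 1*6241/25 = -33 - 6241/25 = -7066/25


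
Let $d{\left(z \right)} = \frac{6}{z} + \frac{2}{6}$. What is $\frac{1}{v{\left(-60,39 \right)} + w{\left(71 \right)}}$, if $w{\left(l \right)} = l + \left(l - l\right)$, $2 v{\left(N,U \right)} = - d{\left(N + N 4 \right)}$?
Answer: $\frac{300}{21253} \approx 0.014116$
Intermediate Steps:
$d{\left(z \right)} = \frac{1}{3} + \frac{6}{z}$ ($d{\left(z \right)} = \frac{6}{z} + 2 \cdot \frac{1}{6} = \frac{6}{z} + \frac{1}{3} = \frac{1}{3} + \frac{6}{z}$)
$v{\left(N,U \right)} = - \frac{18 + 5 N}{30 N}$ ($v{\left(N,U \right)} = \frac{\left(-1\right) \frac{18 + \left(N + N 4\right)}{3 \left(N + N 4\right)}}{2} = \frac{\left(-1\right) \frac{18 + \left(N + 4 N\right)}{3 \left(N + 4 N\right)}}{2} = \frac{\left(-1\right) \frac{18 + 5 N}{3 \cdot 5 N}}{2} = \frac{\left(-1\right) \frac{\frac{1}{5 N} \left(18 + 5 N\right)}{3}}{2} = \frac{\left(-1\right) \frac{18 + 5 N}{15 N}}{2} = \frac{\left(- \frac{1}{15}\right) \frac{1}{N} \left(18 + 5 N\right)}{2} = - \frac{18 + 5 N}{30 N}$)
$w{\left(l \right)} = l$ ($w{\left(l \right)} = l + 0 = l$)
$\frac{1}{v{\left(-60,39 \right)} + w{\left(71 \right)}} = \frac{1}{\frac{-18 - -300}{30 \left(-60\right)} + 71} = \frac{1}{\frac{1}{30} \left(- \frac{1}{60}\right) \left(-18 + 300\right) + 71} = \frac{1}{\frac{1}{30} \left(- \frac{1}{60}\right) 282 + 71} = \frac{1}{- \frac{47}{300} + 71} = \frac{1}{\frac{21253}{300}} = \frac{300}{21253}$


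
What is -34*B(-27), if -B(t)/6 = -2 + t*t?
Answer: 148308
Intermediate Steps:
B(t) = 12 - 6*t**2 (B(t) = -6*(-2 + t*t) = -6*(-2 + t**2) = 12 - 6*t**2)
-34*B(-27) = -34*(12 - 6*(-27)**2) = -34*(12 - 6*729) = -34*(12 - 4374) = -34*(-4362) = 148308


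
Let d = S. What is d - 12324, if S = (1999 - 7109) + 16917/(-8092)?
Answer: -141092845/8092 ≈ -17436.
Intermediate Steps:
S = -41367037/8092 (S = -5110 + 16917*(-1/8092) = -5110 - 16917/8092 = -41367037/8092 ≈ -5112.1)
d = -41367037/8092 ≈ -5112.1
d - 12324 = -41367037/8092 - 12324 = -141092845/8092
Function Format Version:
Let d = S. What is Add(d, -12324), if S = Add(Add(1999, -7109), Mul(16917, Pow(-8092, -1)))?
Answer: Rational(-141092845, 8092) ≈ -17436.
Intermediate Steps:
S = Rational(-41367037, 8092) (S = Add(-5110, Mul(16917, Rational(-1, 8092))) = Add(-5110, Rational(-16917, 8092)) = Rational(-41367037, 8092) ≈ -5112.1)
d = Rational(-41367037, 8092) ≈ -5112.1
Add(d, -12324) = Add(Rational(-41367037, 8092), -12324) = Rational(-141092845, 8092)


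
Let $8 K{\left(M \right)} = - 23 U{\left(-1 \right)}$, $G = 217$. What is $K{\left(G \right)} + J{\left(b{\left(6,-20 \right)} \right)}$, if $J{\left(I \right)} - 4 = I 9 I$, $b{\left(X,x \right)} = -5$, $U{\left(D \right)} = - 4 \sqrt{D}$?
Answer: $229 + \frac{23 i}{2} \approx 229.0 + 11.5 i$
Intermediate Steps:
$K{\left(M \right)} = \frac{23 i}{2}$ ($K{\left(M \right)} = \frac{\left(-23\right) \left(- 4 \sqrt{-1}\right)}{8} = \frac{\left(-23\right) \left(- 4 i\right)}{8} = \frac{92 i}{8} = \frac{23 i}{2}$)
$J{\left(I \right)} = 4 + 9 I^{2}$ ($J{\left(I \right)} = 4 + I 9 I = 4 + 9 I I = 4 + 9 I^{2}$)
$K{\left(G \right)} + J{\left(b{\left(6,-20 \right)} \right)} = \frac{23 i}{2} + \left(4 + 9 \left(-5\right)^{2}\right) = \frac{23 i}{2} + \left(4 + 9 \cdot 25\right) = \frac{23 i}{2} + \left(4 + 225\right) = \frac{23 i}{2} + 229 = 229 + \frac{23 i}{2}$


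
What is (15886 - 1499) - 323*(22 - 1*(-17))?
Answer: 1790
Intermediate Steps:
(15886 - 1499) - 323*(22 - 1*(-17)) = 14387 - 323*(22 + 17) = 14387 - 323*39 = 14387 - 12597 = 1790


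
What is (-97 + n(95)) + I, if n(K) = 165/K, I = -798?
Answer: -16972/19 ≈ -893.26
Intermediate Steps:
(-97 + n(95)) + I = (-97 + 165/95) - 798 = (-97 + 165*(1/95)) - 798 = (-97 + 33/19) - 798 = -1810/19 - 798 = -16972/19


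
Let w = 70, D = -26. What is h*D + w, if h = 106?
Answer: -2686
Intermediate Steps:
h*D + w = 106*(-26) + 70 = -2756 + 70 = -2686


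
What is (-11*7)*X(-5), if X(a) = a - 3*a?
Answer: -770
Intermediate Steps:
X(a) = -2*a
(-11*7)*X(-5) = (-11*7)*(-2*(-5)) = -77*10 = -770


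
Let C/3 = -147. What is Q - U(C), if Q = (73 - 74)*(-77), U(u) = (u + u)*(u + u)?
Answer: -777847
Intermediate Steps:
C = -441 (C = 3*(-147) = -441)
U(u) = 4*u**2 (U(u) = (2*u)*(2*u) = 4*u**2)
Q = 77 (Q = -1*(-77) = 77)
Q - U(C) = 77 - 4*(-441)**2 = 77 - 4*194481 = 77 - 1*777924 = 77 - 777924 = -777847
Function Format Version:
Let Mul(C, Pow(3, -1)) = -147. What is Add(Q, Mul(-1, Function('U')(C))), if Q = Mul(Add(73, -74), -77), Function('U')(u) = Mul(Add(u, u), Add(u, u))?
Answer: -777847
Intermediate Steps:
C = -441 (C = Mul(3, -147) = -441)
Function('U')(u) = Mul(4, Pow(u, 2)) (Function('U')(u) = Mul(Mul(2, u), Mul(2, u)) = Mul(4, Pow(u, 2)))
Q = 77 (Q = Mul(-1, -77) = 77)
Add(Q, Mul(-1, Function('U')(C))) = Add(77, Mul(-1, Mul(4, Pow(-441, 2)))) = Add(77, Mul(-1, Mul(4, 194481))) = Add(77, Mul(-1, 777924)) = Add(77, -777924) = -777847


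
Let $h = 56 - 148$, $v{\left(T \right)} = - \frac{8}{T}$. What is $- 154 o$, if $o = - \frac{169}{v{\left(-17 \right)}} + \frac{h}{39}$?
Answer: $\frac{8684291}{156} \approx 55669.0$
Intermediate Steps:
$h = -92$ ($h = 56 - 148 = -92$)
$o = - \frac{112783}{312}$ ($o = - \frac{169}{\left(-8\right) \frac{1}{-17}} - \frac{92}{39} = - \frac{169}{\left(-8\right) \left(- \frac{1}{17}\right)} - \frac{92}{39} = - \frac{169}{\frac{8}{17}} - \frac{92}{39} = \left(-169\right) \frac{17}{8} - \frac{92}{39} = - \frac{2873}{8} - \frac{92}{39} = - \frac{112783}{312} \approx -361.48$)
$- 154 o = \left(-154\right) \left(- \frac{112783}{312}\right) = \frac{8684291}{156}$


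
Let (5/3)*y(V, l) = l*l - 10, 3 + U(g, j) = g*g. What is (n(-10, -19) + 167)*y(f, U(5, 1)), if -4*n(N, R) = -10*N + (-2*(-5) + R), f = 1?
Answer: 410247/10 ≈ 41025.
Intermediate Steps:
U(g, j) = -3 + g² (U(g, j) = -3 + g*g = -3 + g²)
y(V, l) = -6 + 3*l²/5 (y(V, l) = 3*(l*l - 10)/5 = 3*(l² - 10)/5 = 3*(-10 + l²)/5 = -6 + 3*l²/5)
n(N, R) = -5/2 - R/4 + 5*N/2 (n(N, R) = -(-10*N + (-2*(-5) + R))/4 = -(-10*N + (10 + R))/4 = -(10 + R - 10*N)/4 = -5/2 - R/4 + 5*N/2)
(n(-10, -19) + 167)*y(f, U(5, 1)) = ((-5/2 - ¼*(-19) + (5/2)*(-10)) + 167)*(-6 + 3*(-3 + 5²)²/5) = ((-5/2 + 19/4 - 25) + 167)*(-6 + 3*(-3 + 25)²/5) = (-91/4 + 167)*(-6 + (⅗)*22²) = 577*(-6 + (⅗)*484)/4 = 577*(-6 + 1452/5)/4 = (577/4)*(1422/5) = 410247/10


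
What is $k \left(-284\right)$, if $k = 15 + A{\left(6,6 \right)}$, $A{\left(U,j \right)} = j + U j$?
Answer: $-16188$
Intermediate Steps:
$k = 57$ ($k = 15 + 6 \left(1 + 6\right) = 15 + 6 \cdot 7 = 15 + 42 = 57$)
$k \left(-284\right) = 57 \left(-284\right) = -16188$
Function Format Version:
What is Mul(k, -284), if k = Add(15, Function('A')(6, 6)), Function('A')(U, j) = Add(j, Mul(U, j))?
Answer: -16188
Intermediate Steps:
k = 57 (k = Add(15, Mul(6, Add(1, 6))) = Add(15, Mul(6, 7)) = Add(15, 42) = 57)
Mul(k, -284) = Mul(57, -284) = -16188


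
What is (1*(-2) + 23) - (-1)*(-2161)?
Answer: -2140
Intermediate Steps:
(1*(-2) + 23) - (-1)*(-2161) = (-2 + 23) - 1*2161 = 21 - 2161 = -2140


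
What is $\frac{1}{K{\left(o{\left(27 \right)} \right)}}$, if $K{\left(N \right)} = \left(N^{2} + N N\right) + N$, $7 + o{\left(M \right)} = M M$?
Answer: $\frac{1}{1043290} \approx 9.5851 \cdot 10^{-7}$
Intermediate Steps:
$o{\left(M \right)} = -7 + M^{2}$ ($o{\left(M \right)} = -7 + M M = -7 + M^{2}$)
$K{\left(N \right)} = N + 2 N^{2}$ ($K{\left(N \right)} = \left(N^{2} + N^{2}\right) + N = 2 N^{2} + N = N + 2 N^{2}$)
$\frac{1}{K{\left(o{\left(27 \right)} \right)}} = \frac{1}{\left(-7 + 27^{2}\right) \left(1 + 2 \left(-7 + 27^{2}\right)\right)} = \frac{1}{\left(-7 + 729\right) \left(1 + 2 \left(-7 + 729\right)\right)} = \frac{1}{722 \left(1 + 2 \cdot 722\right)} = \frac{1}{722 \left(1 + 1444\right)} = \frac{1}{722 \cdot 1445} = \frac{1}{1043290}$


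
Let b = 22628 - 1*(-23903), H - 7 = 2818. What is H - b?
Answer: -43706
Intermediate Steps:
H = 2825 (H = 7 + 2818 = 2825)
b = 46531 (b = 22628 + 23903 = 46531)
H - b = 2825 - 1*46531 = 2825 - 46531 = -43706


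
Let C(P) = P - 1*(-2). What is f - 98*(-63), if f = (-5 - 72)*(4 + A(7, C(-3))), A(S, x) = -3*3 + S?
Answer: 6020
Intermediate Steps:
C(P) = 2 + P (C(P) = P + 2 = 2 + P)
A(S, x) = -9 + S
f = -154 (f = (-5 - 72)*(4 + (-9 + 7)) = -77*(4 - 2) = -77*2 = -154)
f - 98*(-63) = -154 - 98*(-63) = -154 + 6174 = 6020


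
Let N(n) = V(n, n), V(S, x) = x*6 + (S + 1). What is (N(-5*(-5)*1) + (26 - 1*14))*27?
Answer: 5076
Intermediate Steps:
V(S, x) = 1 + S + 6*x (V(S, x) = 6*x + (1 + S) = 1 + S + 6*x)
N(n) = 1 + 7*n (N(n) = 1 + n + 6*n = 1 + 7*n)
(N(-5*(-5)*1) + (26 - 1*14))*27 = ((1 + 7*(-5*(-5)*1)) + (26 - 1*14))*27 = ((1 + 7*(25*1)) + (26 - 14))*27 = ((1 + 7*25) + 12)*27 = ((1 + 175) + 12)*27 = (176 + 12)*27 = 188*27 = 5076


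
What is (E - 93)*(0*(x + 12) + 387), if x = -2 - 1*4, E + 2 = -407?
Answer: -194274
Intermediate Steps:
E = -409 (E = -2 - 407 = -409)
x = -6 (x = -2 - 4 = -6)
(E - 93)*(0*(x + 12) + 387) = (-409 - 93)*(0*(-6 + 12) + 387) = -502*(0*6 + 387) = -502*(0 + 387) = -502*387 = -194274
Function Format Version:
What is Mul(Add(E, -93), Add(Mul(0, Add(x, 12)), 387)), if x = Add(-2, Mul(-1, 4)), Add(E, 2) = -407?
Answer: -194274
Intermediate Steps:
E = -409 (E = Add(-2, -407) = -409)
x = -6 (x = Add(-2, -4) = -6)
Mul(Add(E, -93), Add(Mul(0, Add(x, 12)), 387)) = Mul(Add(-409, -93), Add(Mul(0, Add(-6, 12)), 387)) = Mul(-502, Add(Mul(0, 6), 387)) = Mul(-502, Add(0, 387)) = Mul(-502, 387) = -194274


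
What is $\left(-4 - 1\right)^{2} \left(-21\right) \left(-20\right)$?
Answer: $10500$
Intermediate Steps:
$\left(-4 - 1\right)^{2} \left(-21\right) \left(-20\right) = \left(-5\right)^{2} \left(-21\right) \left(-20\right) = 25 \left(-21\right) \left(-20\right) = \left(-525\right) \left(-20\right) = 10500$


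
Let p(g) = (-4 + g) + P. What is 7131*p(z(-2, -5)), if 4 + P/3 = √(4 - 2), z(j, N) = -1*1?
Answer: -121227 + 21393*√2 ≈ -90973.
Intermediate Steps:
z(j, N) = -1
P = -12 + 3*√2 (P = -12 + 3*√(4 - 2) = -12 + 3*√2 ≈ -7.7574)
p(g) = -16 + g + 3*√2 (p(g) = (-4 + g) + (-12 + 3*√2) = -16 + g + 3*√2)
7131*p(z(-2, -5)) = 7131*(-16 - 1 + 3*√2) = 7131*(-17 + 3*√2) = -121227 + 21393*√2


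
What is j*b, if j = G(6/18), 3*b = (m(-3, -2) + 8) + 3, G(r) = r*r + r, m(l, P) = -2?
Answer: 4/3 ≈ 1.3333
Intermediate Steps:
G(r) = r + r² (G(r) = r² + r = r + r²)
b = 3 (b = ((-2 + 8) + 3)/3 = (6 + 3)/3 = (⅓)*9 = 3)
j = 4/9 (j = (6/18)*(1 + 6/18) = (6*(1/18))*(1 + 6*(1/18)) = (1 + ⅓)/3 = (⅓)*(4/3) = 4/9 ≈ 0.44444)
j*b = (4/9)*3 = 4/3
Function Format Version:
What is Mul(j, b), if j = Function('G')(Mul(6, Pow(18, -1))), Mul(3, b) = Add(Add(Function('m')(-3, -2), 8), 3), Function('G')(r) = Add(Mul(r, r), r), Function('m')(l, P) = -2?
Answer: Rational(4, 3) ≈ 1.3333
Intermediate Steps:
Function('G')(r) = Add(r, Pow(r, 2)) (Function('G')(r) = Add(Pow(r, 2), r) = Add(r, Pow(r, 2)))
b = 3 (b = Mul(Rational(1, 3), Add(Add(-2, 8), 3)) = Mul(Rational(1, 3), Add(6, 3)) = Mul(Rational(1, 3), 9) = 3)
j = Rational(4, 9) (j = Mul(Mul(6, Pow(18, -1)), Add(1, Mul(6, Pow(18, -1)))) = Mul(Mul(6, Rational(1, 18)), Add(1, Mul(6, Rational(1, 18)))) = Mul(Rational(1, 3), Add(1, Rational(1, 3))) = Mul(Rational(1, 3), Rational(4, 3)) = Rational(4, 9) ≈ 0.44444)
Mul(j, b) = Mul(Rational(4, 9), 3) = Rational(4, 3)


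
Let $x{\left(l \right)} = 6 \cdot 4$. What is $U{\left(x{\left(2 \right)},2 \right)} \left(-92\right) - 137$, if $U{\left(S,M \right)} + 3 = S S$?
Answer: $-52853$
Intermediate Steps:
$x{\left(l \right)} = 24$
$U{\left(S,M \right)} = -3 + S^{2}$ ($U{\left(S,M \right)} = -3 + S S = -3 + S^{2}$)
$U{\left(x{\left(2 \right)},2 \right)} \left(-92\right) - 137 = \left(-3 + 24^{2}\right) \left(-92\right) - 137 = \left(-3 + 576\right) \left(-92\right) - 137 = 573 \left(-92\right) - 137 = -52716 - 137 = -52853$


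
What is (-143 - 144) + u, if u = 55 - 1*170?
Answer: -402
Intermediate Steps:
u = -115 (u = 55 - 170 = -115)
(-143 - 144) + u = (-143 - 144) - 115 = -287 - 115 = -402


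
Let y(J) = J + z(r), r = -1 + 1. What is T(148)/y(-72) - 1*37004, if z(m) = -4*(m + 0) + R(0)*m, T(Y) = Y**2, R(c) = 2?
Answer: -335774/9 ≈ -37308.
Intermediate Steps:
r = 0
z(m) = -2*m (z(m) = -4*(m + 0) + 2*m = -4*m + 2*m = -2*m)
y(J) = J (y(J) = J - 2*0 = J + 0 = J)
T(148)/y(-72) - 1*37004 = 148**2/(-72) - 1*37004 = 21904*(-1/72) - 37004 = -2738/9 - 37004 = -335774/9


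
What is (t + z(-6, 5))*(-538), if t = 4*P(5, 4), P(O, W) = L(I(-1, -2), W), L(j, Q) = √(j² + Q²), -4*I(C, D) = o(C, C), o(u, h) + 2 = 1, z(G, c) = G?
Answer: 3228 - 538*√257 ≈ -5396.8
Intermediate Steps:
o(u, h) = -1 (o(u, h) = -2 + 1 = -1)
I(C, D) = ¼ (I(C, D) = -¼*(-1) = ¼)
L(j, Q) = √(Q² + j²)
P(O, W) = √(1/16 + W²) (P(O, W) = √(W² + (¼)²) = √(W² + 1/16) = √(1/16 + W²))
t = √257 (t = 4*(√(1 + 16*4²)/4) = 4*(√(1 + 16*16)/4) = 4*(√(1 + 256)/4) = 4*(√257/4) = √257 ≈ 16.031)
(t + z(-6, 5))*(-538) = (√257 - 6)*(-538) = (-6 + √257)*(-538) = 3228 - 538*√257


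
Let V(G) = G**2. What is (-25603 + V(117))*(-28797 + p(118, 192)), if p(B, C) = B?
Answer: 341681606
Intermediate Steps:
(-25603 + V(117))*(-28797 + p(118, 192)) = (-25603 + 117**2)*(-28797 + 118) = (-25603 + 13689)*(-28679) = -11914*(-28679) = 341681606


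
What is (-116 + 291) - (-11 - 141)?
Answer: 327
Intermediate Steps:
(-116 + 291) - (-11 - 141) = 175 - 1*(-152) = 175 + 152 = 327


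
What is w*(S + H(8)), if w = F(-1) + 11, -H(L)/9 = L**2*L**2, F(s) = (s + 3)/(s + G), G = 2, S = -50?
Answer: -479882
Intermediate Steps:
F(s) = (3 + s)/(2 + s) (F(s) = (s + 3)/(s + 2) = (3 + s)/(2 + s))
H(L) = -9*L**4 (H(L) = -9*L**2*L**2 = -9*L**4)
w = 13 (w = (3 - 1)/(2 - 1) + 11 = 2/1 + 11 = 1*2 + 11 = 2 + 11 = 13)
w*(S + H(8)) = 13*(-50 - 9*8**4) = 13*(-50 - 9*4096) = 13*(-50 - 36864) = 13*(-36914) = -479882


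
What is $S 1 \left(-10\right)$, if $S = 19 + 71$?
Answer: $-900$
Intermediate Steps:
$S = 90$
$S 1 \left(-10\right) = 90 \cdot 1 \left(-10\right) = 90 \left(-10\right) = -900$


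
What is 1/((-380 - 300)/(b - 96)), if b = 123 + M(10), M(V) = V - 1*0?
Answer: -37/680 ≈ -0.054412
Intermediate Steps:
M(V) = V (M(V) = V + 0 = V)
b = 133 (b = 123 + 10 = 133)
1/((-380 - 300)/(b - 96)) = 1/((-380 - 300)/(133 - 96)) = 1/(-680/37) = -37/680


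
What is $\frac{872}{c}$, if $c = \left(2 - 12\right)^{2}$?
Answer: $\frac{218}{25} \approx 8.72$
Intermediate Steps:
$c = 100$ ($c = \left(-10\right)^{2} = 100$)
$\frac{872}{c} = \frac{872}{100} = 872 \cdot \frac{1}{100} = \frac{218}{25}$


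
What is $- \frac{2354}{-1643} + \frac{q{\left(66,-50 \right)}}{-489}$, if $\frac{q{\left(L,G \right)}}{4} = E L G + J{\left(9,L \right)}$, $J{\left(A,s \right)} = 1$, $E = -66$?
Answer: $- \frac{1430237066}{803427} \approx -1780.2$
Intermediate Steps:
$q{\left(L,G \right)} = 4 - 264 G L$ ($q{\left(L,G \right)} = 4 \left(- 66 L G + 1\right) = 4 \left(- 66 G L + 1\right) = 4 \left(1 - 66 G L\right) = 4 - 264 G L$)
$- \frac{2354}{-1643} + \frac{q{\left(66,-50 \right)}}{-489} = - \frac{2354}{-1643} + \frac{4 - \left(-13200\right) 66}{-489} = \left(-2354\right) \left(- \frac{1}{1643}\right) + \left(4 + 871200\right) \left(- \frac{1}{489}\right) = \frac{2354}{1643} + 871204 \left(- \frac{1}{489}\right) = \frac{2354}{1643} - \frac{871204}{489} = - \frac{1430237066}{803427}$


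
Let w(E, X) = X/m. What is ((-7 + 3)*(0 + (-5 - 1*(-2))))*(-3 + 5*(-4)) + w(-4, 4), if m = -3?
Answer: -832/3 ≈ -277.33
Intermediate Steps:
w(E, X) = -X/3 (w(E, X) = X/(-3) = X*(-1/3) = -X/3)
((-7 + 3)*(0 + (-5 - 1*(-2))))*(-3 + 5*(-4)) + w(-4, 4) = ((-7 + 3)*(0 + (-5 - 1*(-2))))*(-3 + 5*(-4)) - 1/3*4 = (-4*(0 + (-5 + 2)))*(-3 - 20) - 4/3 = -4*(0 - 3)*(-23) - 4/3 = -4*(-3)*(-23) - 4/3 = 12*(-23) - 4/3 = -276 - 4/3 = -832/3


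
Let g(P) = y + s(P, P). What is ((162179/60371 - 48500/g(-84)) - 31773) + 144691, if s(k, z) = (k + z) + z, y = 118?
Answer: 458212025469/4044857 ≈ 1.1328e+5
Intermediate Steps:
s(k, z) = k + 2*z
g(P) = 118 + 3*P (g(P) = 118 + (P + 2*P) = 118 + 3*P)
((162179/60371 - 48500/g(-84)) - 31773) + 144691 = ((162179/60371 - 48500/(118 + 3*(-84))) - 31773) + 144691 = ((162179*(1/60371) - 48500/(118 - 252)) - 31773) + 144691 = ((162179/60371 - 48500/(-134)) - 31773) + 144691 = ((162179/60371 - 48500*(-1/134)) - 31773) + 144691 = ((162179/60371 + 24250/67) - 31773) + 144691 = (1474862743/4044857 - 31773) + 144691 = -127042378718/4044857 + 144691 = 458212025469/4044857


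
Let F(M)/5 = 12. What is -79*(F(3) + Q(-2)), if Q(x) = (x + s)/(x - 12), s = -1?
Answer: -66597/14 ≈ -4756.9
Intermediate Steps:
Q(x) = (-1 + x)/(-12 + x) (Q(x) = (x - 1)/(x - 12) = (-1 + x)/(-12 + x))
F(M) = 60 (F(M) = 5*12 = 60)
-79*(F(3) + Q(-2)) = -79*(60 + (-1 - 2)/(-12 - 2)) = -79*(60 - 3/(-14)) = -79*(60 - 1/14*(-3)) = -79*(60 + 3/14) = -79*843/14 = -66597/14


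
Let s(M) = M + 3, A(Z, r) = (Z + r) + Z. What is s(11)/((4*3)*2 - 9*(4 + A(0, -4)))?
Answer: 7/12 ≈ 0.58333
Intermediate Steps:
A(Z, r) = r + 2*Z
s(M) = 3 + M
s(11)/((4*3)*2 - 9*(4 + A(0, -4))) = (3 + 11)/((4*3)*2 - 9*(4 + (-4 + 2*0))) = 14/(12*2 - 9*(4 + (-4 + 0))) = 14/(24 - 9*(4 - 4)) = 14/(24 - 9*0) = 14/(24 + 0) = 14/24 = 14*(1/24) = 7/12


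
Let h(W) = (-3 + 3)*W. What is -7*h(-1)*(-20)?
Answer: 0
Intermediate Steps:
h(W) = 0 (h(W) = 0*W = 0)
-7*h(-1)*(-20) = -7*0*(-20) = 0*(-20) = 0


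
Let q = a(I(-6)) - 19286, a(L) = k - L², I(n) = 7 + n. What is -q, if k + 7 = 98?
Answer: 19196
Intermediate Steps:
k = 91 (k = -7 + 98 = 91)
a(L) = 91 - L²
q = -19196 (q = (91 - (7 - 6)²) - 19286 = (91 - 1*1²) - 19286 = (91 - 1*1) - 19286 = (91 - 1) - 19286 = 90 - 19286 = -19196)
-q = -1*(-19196) = 19196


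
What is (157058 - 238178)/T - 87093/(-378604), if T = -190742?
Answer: 23662324743/36107842084 ≈ 0.65532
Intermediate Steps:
(157058 - 238178)/T - 87093/(-378604) = (157058 - 238178)/(-190742) - 87093/(-378604) = -81120*(-1/190742) - 87093*(-1/378604) = 40560/95371 + 87093/378604 = 23662324743/36107842084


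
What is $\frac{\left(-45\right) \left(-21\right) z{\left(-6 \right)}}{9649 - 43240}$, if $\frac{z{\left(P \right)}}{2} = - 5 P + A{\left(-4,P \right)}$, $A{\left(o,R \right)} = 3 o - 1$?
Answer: $- \frac{10710}{11197} \approx -0.95651$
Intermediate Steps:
$A{\left(o,R \right)} = -1 + 3 o$
$z{\left(P \right)} = -26 - 10 P$ ($z{\left(P \right)} = 2 \left(- 5 P + \left(-1 + 3 \left(-4\right)\right)\right) = 2 \left(- 5 P - 13\right) = 2 \left(-13 - 5 P\right) = -26 - 10 P$)
$\frac{\left(-45\right) \left(-21\right) z{\left(-6 \right)}}{9649 - 43240} = \frac{\left(-45\right) \left(-21\right) \left(-26 - -60\right)}{9649 - 43240} = \frac{945 \left(-26 + 60\right)}{9649 - 43240} = \frac{945 \cdot 34}{-33591} = 32130 \left(- \frac{1}{33591}\right) = - \frac{10710}{11197}$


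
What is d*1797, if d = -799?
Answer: -1435803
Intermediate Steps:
d*1797 = -799*1797 = -1435803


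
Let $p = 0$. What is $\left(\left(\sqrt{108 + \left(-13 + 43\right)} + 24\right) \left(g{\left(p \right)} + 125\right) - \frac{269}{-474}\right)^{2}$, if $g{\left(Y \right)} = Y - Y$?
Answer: $\frac{2507306733361}{224676} + \frac{177783625 \sqrt{138}}{237} \approx 1.9972 \cdot 10^{7}$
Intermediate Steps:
$g{\left(Y \right)} = 0$
$\left(\left(\sqrt{108 + \left(-13 + 43\right)} + 24\right) \left(g{\left(p \right)} + 125\right) - \frac{269}{-474}\right)^{2} = \left(\left(\sqrt{108 + \left(-13 + 43\right)} + 24\right) \left(0 + 125\right) - \frac{269}{-474}\right)^{2} = \left(\left(\sqrt{108 + 30} + 24\right) 125 - - \frac{269}{474}\right)^{2} = \left(\left(\sqrt{138} + 24\right) 125 + \frac{269}{474}\right)^{2} = \left(\left(24 + \sqrt{138}\right) 125 + \frac{269}{474}\right)^{2} = \left(\left(3000 + 125 \sqrt{138}\right) + \frac{269}{474}\right)^{2} = \left(\frac{1422269}{474} + 125 \sqrt{138}\right)^{2}$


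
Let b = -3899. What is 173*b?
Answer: -674527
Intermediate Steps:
173*b = 173*(-3899) = -674527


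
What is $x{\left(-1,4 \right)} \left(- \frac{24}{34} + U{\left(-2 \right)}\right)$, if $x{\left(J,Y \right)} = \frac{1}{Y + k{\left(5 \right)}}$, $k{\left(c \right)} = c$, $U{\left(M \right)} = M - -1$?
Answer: $- \frac{29}{153} \approx -0.18954$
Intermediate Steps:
$U{\left(M \right)} = 1 + M$ ($U{\left(M \right)} = M + 1 = 1 + M$)
$x{\left(J,Y \right)} = \frac{1}{5 + Y}$ ($x{\left(J,Y \right)} = \frac{1}{Y + 5} = \frac{1}{5 + Y}$)
$x{\left(-1,4 \right)} \left(- \frac{24}{34} + U{\left(-2 \right)}\right) = \frac{- \frac{24}{34} + \left(1 - 2\right)}{5 + 4} = \frac{\left(-24\right) \frac{1}{34} - 1}{9} = \frac{- \frac{12}{17} - 1}{9} = \frac{1}{9} \left(- \frac{29}{17}\right) = - \frac{29}{153}$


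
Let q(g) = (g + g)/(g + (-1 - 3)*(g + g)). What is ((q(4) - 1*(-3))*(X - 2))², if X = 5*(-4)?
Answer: 174724/49 ≈ 3565.8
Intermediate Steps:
X = -20
q(g) = -2/7 (q(g) = (2*g)/(g - 8*g) = (2*g)/((-7*g)) = (2*g)*(-1/(7*g)) = -2/7)
((q(4) - 1*(-3))*(X - 2))² = ((-2/7 - 1*(-3))*(-20 - 2))² = ((-2/7 + 3)*(-22))² = ((19/7)*(-22))² = (-418/7)² = 174724/49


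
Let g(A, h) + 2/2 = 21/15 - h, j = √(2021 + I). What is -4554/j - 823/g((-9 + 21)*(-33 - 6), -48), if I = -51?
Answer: -4115/242 - 2277*√1970/985 ≈ -119.61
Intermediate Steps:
j = √1970 (j = √(2021 - 51) = √1970 ≈ 44.385)
g(A, h) = ⅖ - h (g(A, h) = -1 + (21/15 - h) = -1 + (21*(1/15) - h) = -1 + (7/5 - h) = ⅖ - h)
-4554/j - 823/g((-9 + 21)*(-33 - 6), -48) = -4554*√1970/1970 - 823/(⅖ - 1*(-48)) = -2277*√1970/985 - 823/(⅖ + 48) = -2277*√1970/985 - 823/242/5 = -2277*√1970/985 - 823*5/242 = -2277*√1970/985 - 4115/242 = -4115/242 - 2277*√1970/985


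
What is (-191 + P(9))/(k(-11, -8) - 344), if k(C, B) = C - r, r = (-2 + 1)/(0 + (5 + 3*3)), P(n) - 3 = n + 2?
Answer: 2478/4969 ≈ 0.49869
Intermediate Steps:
P(n) = 5 + n (P(n) = 3 + (n + 2) = 3 + (2 + n) = 5 + n)
r = -1/14 (r = -1/(0 + (5 + 9)) = -1/(0 + 14) = -1/14 ≈ -0.071429)
k(C, B) = 1/14 + C (k(C, B) = C - 1*(-1/14) = C + 1/14 = 1/14 + C)
(-191 + P(9))/(k(-11, -8) - 344) = (-191 + (5 + 9))/((1/14 - 11) - 344) = (-191 + 14)/(-153/14 - 344) = -177/(-4969/14) = -177*(-14/4969) = 2478/4969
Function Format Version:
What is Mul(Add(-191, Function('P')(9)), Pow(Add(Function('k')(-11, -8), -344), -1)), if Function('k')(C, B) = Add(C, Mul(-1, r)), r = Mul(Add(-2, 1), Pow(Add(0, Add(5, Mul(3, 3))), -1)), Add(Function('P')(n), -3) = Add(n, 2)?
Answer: Rational(2478, 4969) ≈ 0.49869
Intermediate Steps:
Function('P')(n) = Add(5, n) (Function('P')(n) = Add(3, Add(n, 2)) = Add(3, Add(2, n)) = Add(5, n))
r = Rational(-1, 14) (r = Mul(-1, Pow(Add(0, Add(5, 9)), -1)) = Mul(-1, Pow(Add(0, 14), -1)) = Mul(-1, Pow(14, -1)) = Mul(-1, Rational(1, 14)) = Rational(-1, 14) ≈ -0.071429)
Function('k')(C, B) = Add(Rational(1, 14), C) (Function('k')(C, B) = Add(C, Mul(-1, Rational(-1, 14))) = Add(C, Rational(1, 14)) = Add(Rational(1, 14), C))
Mul(Add(-191, Function('P')(9)), Pow(Add(Function('k')(-11, -8), -344), -1)) = Mul(Add(-191, Add(5, 9)), Pow(Add(Add(Rational(1, 14), -11), -344), -1)) = Mul(Add(-191, 14), Pow(Add(Rational(-153, 14), -344), -1)) = Mul(-177, Pow(Rational(-4969, 14), -1)) = Mul(-177, Rational(-14, 4969)) = Rational(2478, 4969)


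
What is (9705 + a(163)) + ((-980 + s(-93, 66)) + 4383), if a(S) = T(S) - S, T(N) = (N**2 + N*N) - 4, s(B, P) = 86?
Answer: 66165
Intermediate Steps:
T(N) = -4 + 2*N**2 (T(N) = (N**2 + N**2) - 4 = 2*N**2 - 4 = -4 + 2*N**2)
a(S) = -4 - S + 2*S**2 (a(S) = (-4 + 2*S**2) - S = -4 - S + 2*S**2)
(9705 + a(163)) + ((-980 + s(-93, 66)) + 4383) = (9705 + (-4 - 1*163 + 2*163**2)) + ((-980 + 86) + 4383) = (9705 + (-4 - 163 + 2*26569)) + (-894 + 4383) = (9705 + (-4 - 163 + 53138)) + 3489 = (9705 + 52971) + 3489 = 62676 + 3489 = 66165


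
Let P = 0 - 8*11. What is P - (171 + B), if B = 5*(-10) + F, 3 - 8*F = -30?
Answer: -1705/8 ≈ -213.13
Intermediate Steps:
F = 33/8 (F = 3/8 - ⅛*(-30) = 3/8 + 15/4 = 33/8 ≈ 4.1250)
B = -367/8 (B = 5*(-10) + 33/8 = -50 + 33/8 = -367/8 ≈ -45.875)
P = -88 (P = 0 - 88 = -88)
P - (171 + B) = -88 - (171 - 367/8) = -88 - 1*1001/8 = -88 - 1001/8 = -1705/8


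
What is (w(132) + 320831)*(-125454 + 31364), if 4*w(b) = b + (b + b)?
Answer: -30196303700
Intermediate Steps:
w(b) = 3*b/4 (w(b) = (b + (b + b))/4 = (b + 2*b)/4 = (3*b)/4 = 3*b/4)
(w(132) + 320831)*(-125454 + 31364) = ((¾)*132 + 320831)*(-125454 + 31364) = (99 + 320831)*(-94090) = 320930*(-94090) = -30196303700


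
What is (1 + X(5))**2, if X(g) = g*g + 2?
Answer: 784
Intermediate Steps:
X(g) = 2 + g**2 (X(g) = g**2 + 2 = 2 + g**2)
(1 + X(5))**2 = (1 + (2 + 5**2))**2 = (1 + (2 + 25))**2 = (1 + 27)**2 = 28**2 = 784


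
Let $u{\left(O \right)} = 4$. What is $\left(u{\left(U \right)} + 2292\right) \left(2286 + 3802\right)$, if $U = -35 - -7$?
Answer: $13978048$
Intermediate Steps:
$U = -28$ ($U = -35 + 7 = -28$)
$\left(u{\left(U \right)} + 2292\right) \left(2286 + 3802\right) = \left(4 + 2292\right) \left(2286 + 3802\right) = 2296 \cdot 6088 = 13978048$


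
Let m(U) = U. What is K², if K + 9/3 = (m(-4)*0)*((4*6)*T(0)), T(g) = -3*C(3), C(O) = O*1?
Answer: 9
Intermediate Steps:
C(O) = O
T(g) = -9 (T(g) = -3*3 = -9)
K = -3 (K = -3 + (-4*0)*((4*6)*(-9)) = -3 + 0*(24*(-9)) = -3 + 0*(-216) = -3 + 0 = -3)
K² = (-3)² = 9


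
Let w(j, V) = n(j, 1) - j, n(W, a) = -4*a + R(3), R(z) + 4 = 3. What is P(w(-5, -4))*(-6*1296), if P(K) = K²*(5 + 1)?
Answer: 0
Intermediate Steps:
R(z) = -1 (R(z) = -4 + 3 = -1)
n(W, a) = -1 - 4*a (n(W, a) = -4*a - 1 = -1 - 4*a)
w(j, V) = -5 - j (w(j, V) = (-1 - 4*1) - j = (-1 - 4) - j = -5 - j)
P(K) = 6*K² (P(K) = K²*6 = 6*K²)
P(w(-5, -4))*(-6*1296) = (6*(-5 - 1*(-5))²)*(-6*1296) = (6*(-5 + 5)²)*(-7776) = (6*0²)*(-7776) = (6*0)*(-7776) = 0*(-7776) = 0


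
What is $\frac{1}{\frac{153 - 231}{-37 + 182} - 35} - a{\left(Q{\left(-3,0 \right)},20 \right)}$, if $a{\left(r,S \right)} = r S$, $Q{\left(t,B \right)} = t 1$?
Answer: $\frac{309035}{5153} \approx 59.972$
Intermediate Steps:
$Q{\left(t,B \right)} = t$
$a{\left(r,S \right)} = S r$
$\frac{1}{\frac{153 - 231}{-37 + 182} - 35} - a{\left(Q{\left(-3,0 \right)},20 \right)} = \frac{1}{\frac{153 - 231}{-37 + 182} - 35} - 20 \left(-3\right) = \frac{1}{- \frac{78}{145} - 35} - -60 = \frac{1}{\left(-78\right) \frac{1}{145} - 35} + 60 = \frac{1}{- \frac{78}{145} - 35} + 60 = \frac{1}{- \frac{5153}{145}} + 60 = - \frac{145}{5153} + 60 = \frac{309035}{5153}$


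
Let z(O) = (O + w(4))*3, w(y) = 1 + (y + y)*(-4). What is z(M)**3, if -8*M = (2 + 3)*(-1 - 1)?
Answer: -45499293/64 ≈ -7.1093e+5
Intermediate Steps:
M = 5/4 (M = -(2 + 3)*(-1 - 1)/8 = -5*(-2)/8 = -1/8*(-10) = 5/4 ≈ 1.2500)
w(y) = 1 - 8*y (w(y) = 1 + (2*y)*(-4) = 1 - 8*y)
z(O) = -93 + 3*O (z(O) = (O + (1 - 8*4))*3 = (O + (1 - 32))*3 = (O - 31)*3 = (-31 + O)*3 = -93 + 3*O)
z(M)**3 = (-93 + 3*(5/4))**3 = (-93 + 15/4)**3 = (-357/4)**3 = -45499293/64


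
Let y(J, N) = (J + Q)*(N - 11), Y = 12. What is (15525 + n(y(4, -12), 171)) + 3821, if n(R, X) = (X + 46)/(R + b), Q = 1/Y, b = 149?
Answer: 12790310/661 ≈ 19350.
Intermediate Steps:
Q = 1/12 ≈ 0.083333
y(J, N) = (-11 + N)*(1/12 + J) (y(J, N) = (J + 1/12)*(N - 11) = (1/12 + J)*(-11 + N) = (-11 + N)*(1/12 + J))
n(R, X) = (46 + X)/(149 + R) (n(R, X) = (X + 46)/(R + 149) = (46 + X)/(149 + R))
(15525 + n(y(4, -12), 171)) + 3821 = (15525 + (46 + 171)/(149 + (-11/12 - 11*4 + (1/12)*(-12) + 4*(-12)))) + 3821 = (15525 + 217/(149 + (-11/12 - 44 - 1 - 48))) + 3821 = (15525 + 217/(149 - 1127/12)) + 3821 = (15525 + 217/(661/12)) + 3821 = (15525 + (12/661)*217) + 3821 = (15525 + 2604/661) + 3821 = 10264629/661 + 3821 = 12790310/661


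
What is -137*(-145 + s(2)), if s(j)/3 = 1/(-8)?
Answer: 159331/8 ≈ 19916.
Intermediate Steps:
s(j) = -3/8 (s(j) = 3/(-8) = 3*(-1/8) = -3/8)
-137*(-145 + s(2)) = -137*(-145 - 3/8) = -137*(-1163/8) = 159331/8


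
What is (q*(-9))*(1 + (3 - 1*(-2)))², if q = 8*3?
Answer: -7776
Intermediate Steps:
q = 24
(q*(-9))*(1 + (3 - 1*(-2)))² = (24*(-9))*(1 + (3 - 1*(-2)))² = -216*(1 + (3 + 2))² = -216*(1 + 5)² = -216*6² = -216*36 = -7776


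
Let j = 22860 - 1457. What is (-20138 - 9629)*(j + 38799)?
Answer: -1792032934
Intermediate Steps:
j = 21403
(-20138 - 9629)*(j + 38799) = (-20138 - 9629)*(21403 + 38799) = -29767*60202 = -1792032934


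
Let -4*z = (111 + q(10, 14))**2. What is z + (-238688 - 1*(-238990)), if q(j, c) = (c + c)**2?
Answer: -799817/4 ≈ -1.9995e+5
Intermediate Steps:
q(j, c) = 4*c**2 (q(j, c) = (2*c)**2 = 4*c**2)
z = -801025/4 (z = -(111 + 4*14**2)**2/4 = -(111 + 4*196)**2/4 = -(111 + 784)**2/4 = -1/4*895**2 = -1/4*801025 = -801025/4 ≈ -2.0026e+5)
z + (-238688 - 1*(-238990)) = -801025/4 + (-238688 - 1*(-238990)) = -801025/4 + (-238688 + 238990) = -801025/4 + 302 = -799817/4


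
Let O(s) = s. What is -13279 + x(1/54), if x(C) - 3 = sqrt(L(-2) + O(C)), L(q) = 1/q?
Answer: -13276 + I*sqrt(39)/9 ≈ -13276.0 + 0.69389*I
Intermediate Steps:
x(C) = 3 + sqrt(-1/2 + C) (x(C) = 3 + sqrt(1/(-2) + C) = 3 + sqrt(-1/2 + C))
-13279 + x(1/54) = -13279 + (3 + sqrt(-2 + 4/54)/2) = -13279 + (3 + sqrt(-2 + 4*(1/54))/2) = -13279 + (3 + sqrt(-2 + 2/27)/2) = -13279 + (3 + sqrt(-52/27)/2) = -13279 + (3 + (2*I*sqrt(39)/9)/2) = -13279 + (3 + I*sqrt(39)/9) = -13276 + I*sqrt(39)/9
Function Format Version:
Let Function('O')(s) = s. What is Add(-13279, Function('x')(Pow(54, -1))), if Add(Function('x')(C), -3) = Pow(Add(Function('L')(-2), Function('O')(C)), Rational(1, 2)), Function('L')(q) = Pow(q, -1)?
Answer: Add(-13276, Mul(Rational(1, 9), I, Pow(39, Rational(1, 2)))) ≈ Add(-13276., Mul(0.69389, I))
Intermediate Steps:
Function('x')(C) = Add(3, Pow(Add(Rational(-1, 2), C), Rational(1, 2))) (Function('x')(C) = Add(3, Pow(Add(Pow(-2, -1), C), Rational(1, 2))) = Add(3, Pow(Add(Rational(-1, 2), C), Rational(1, 2))))
Add(-13279, Function('x')(Pow(54, -1))) = Add(-13279, Add(3, Mul(Rational(1, 2), Pow(Add(-2, Mul(4, Pow(54, -1))), Rational(1, 2))))) = Add(-13279, Add(3, Mul(Rational(1, 2), Pow(Add(-2, Mul(4, Rational(1, 54))), Rational(1, 2))))) = Add(-13279, Add(3, Mul(Rational(1, 2), Pow(Add(-2, Rational(2, 27)), Rational(1, 2))))) = Add(-13279, Add(3, Mul(Rational(1, 2), Pow(Rational(-52, 27), Rational(1, 2))))) = Add(-13279, Add(3, Mul(Rational(1, 2), Mul(Rational(2, 9), I, Pow(39, Rational(1, 2)))))) = Add(-13279, Add(3, Mul(Rational(1, 9), I, Pow(39, Rational(1, 2))))) = Add(-13276, Mul(Rational(1, 9), I, Pow(39, Rational(1, 2))))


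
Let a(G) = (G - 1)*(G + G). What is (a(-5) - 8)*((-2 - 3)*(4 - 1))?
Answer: -780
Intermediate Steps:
a(G) = 2*G*(-1 + G) (a(G) = (-1 + G)*(2*G) = 2*G*(-1 + G))
(a(-5) - 8)*((-2 - 3)*(4 - 1)) = (2*(-5)*(-1 - 5) - 8)*((-2 - 3)*(4 - 1)) = (2*(-5)*(-6) - 8)*(-5*3) = (60 - 8)*(-15) = 52*(-15) = -780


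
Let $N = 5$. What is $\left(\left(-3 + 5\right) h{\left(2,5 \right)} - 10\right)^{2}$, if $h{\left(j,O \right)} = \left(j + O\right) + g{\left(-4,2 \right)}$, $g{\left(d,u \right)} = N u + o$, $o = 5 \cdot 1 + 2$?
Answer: $1444$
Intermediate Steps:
$o = 7$ ($o = 5 + 2 = 7$)
$g{\left(d,u \right)} = 7 + 5 u$ ($g{\left(d,u \right)} = 5 u + 7 = 7 + 5 u$)
$h{\left(j,O \right)} = 17 + O + j$ ($h{\left(j,O \right)} = \left(j + O\right) + \left(7 + 5 \cdot 2\right) = \left(O + j\right) + \left(7 + 10\right) = \left(O + j\right) + 17 = 17 + O + j$)
$\left(\left(-3 + 5\right) h{\left(2,5 \right)} - 10\right)^{2} = \left(\left(-3 + 5\right) \left(17 + 5 + 2\right) - 10\right)^{2} = \left(2 \cdot 24 - 10\right)^{2} = \left(48 - 10\right)^{2} = 38^{2} = 1444$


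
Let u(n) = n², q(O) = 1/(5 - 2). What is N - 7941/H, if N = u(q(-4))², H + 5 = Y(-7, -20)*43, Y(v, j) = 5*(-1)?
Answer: 643441/17820 ≈ 36.108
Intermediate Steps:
Y(v, j) = -5
q(O) = ⅓ (q(O) = 1/3 = ⅓)
H = -220 (H = -5 - 5*43 = -5 - 215 = -220)
N = 1/81 (N = ((⅓)²)² = (⅑)² = 1/81 ≈ 0.012346)
N - 7941/H = 1/81 - 7941/(-220) = 1/81 - 7941*(-1/220) = 1/81 + 7941/220 = 643441/17820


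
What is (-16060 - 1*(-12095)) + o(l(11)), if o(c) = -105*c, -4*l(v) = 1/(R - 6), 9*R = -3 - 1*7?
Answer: -1015985/256 ≈ -3968.7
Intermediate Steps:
R = -10/9 (R = (-3 - 1*7)/9 = (-3 - 7)/9 = (1/9)*(-10) = -10/9 ≈ -1.1111)
l(v) = 9/256 (l(v) = -1/(4*(-10/9 - 6)) = -1/(4*(-64/9)) = -1/4*(-9/64) = 9/256)
(-16060 - 1*(-12095)) + o(l(11)) = (-16060 - 1*(-12095)) - 105*9/256 = (-16060 + 12095) - 945/256 = -3965 - 945/256 = -1015985/256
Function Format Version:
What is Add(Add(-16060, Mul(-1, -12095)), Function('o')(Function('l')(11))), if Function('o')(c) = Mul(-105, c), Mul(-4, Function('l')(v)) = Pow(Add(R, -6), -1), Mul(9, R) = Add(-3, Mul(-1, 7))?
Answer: Rational(-1015985, 256) ≈ -3968.7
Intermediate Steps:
R = Rational(-10, 9) (R = Mul(Rational(1, 9), Add(-3, Mul(-1, 7))) = Mul(Rational(1, 9), Add(-3, -7)) = Mul(Rational(1, 9), -10) = Rational(-10, 9) ≈ -1.1111)
Function('l')(v) = Rational(9, 256) (Function('l')(v) = Mul(Rational(-1, 4), Pow(Add(Rational(-10, 9), -6), -1)) = Mul(Rational(-1, 4), Pow(Rational(-64, 9), -1)) = Mul(Rational(-1, 4), Rational(-9, 64)) = Rational(9, 256))
Add(Add(-16060, Mul(-1, -12095)), Function('o')(Function('l')(11))) = Add(Add(-16060, Mul(-1, -12095)), Mul(-105, Rational(9, 256))) = Add(Add(-16060, 12095), Rational(-945, 256)) = Add(-3965, Rational(-945, 256)) = Rational(-1015985, 256)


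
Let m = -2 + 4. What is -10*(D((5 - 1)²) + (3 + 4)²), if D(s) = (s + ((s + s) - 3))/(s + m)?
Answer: -515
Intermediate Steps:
m = 2
D(s) = (-3 + 3*s)/(2 + s) (D(s) = (s + ((s + s) - 3))/(s + 2) = (s + (2*s - 3))/(2 + s) = (s + (-3 + 2*s))/(2 + s) = (-3 + 3*s)/(2 + s))
-10*(D((5 - 1)²) + (3 + 4)²) = -10*(3*(-1 + (5 - 1)²)/(2 + (5 - 1)²) + (3 + 4)²) = -10*(3*(-1 + 4²)/(2 + 4²) + 7²) = -10*(3*(-1 + 16)/(2 + 16) + 49) = -10*(3*15/18 + 49) = -10*(3*(1/18)*15 + 49) = -10*(5/2 + 49) = -10*103/2 = -515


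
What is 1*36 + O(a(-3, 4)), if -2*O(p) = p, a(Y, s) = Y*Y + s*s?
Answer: 47/2 ≈ 23.500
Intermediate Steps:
a(Y, s) = Y**2 + s**2
O(p) = -p/2
1*36 + O(a(-3, 4)) = 1*36 - ((-3)**2 + 4**2)/2 = 36 - (9 + 16)/2 = 36 - 1/2*25 = 36 - 25/2 = 47/2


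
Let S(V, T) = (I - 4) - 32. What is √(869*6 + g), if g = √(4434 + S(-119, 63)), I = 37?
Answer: √(5214 + √4435) ≈ 72.668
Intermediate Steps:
S(V, T) = 1 (S(V, T) = (37 - 4) - 32 = 33 - 32 = 1)
g = √4435 (g = √(4434 + 1) = √4435 ≈ 66.596)
√(869*6 + g) = √(869*6 + √4435) = √(5214 + √4435)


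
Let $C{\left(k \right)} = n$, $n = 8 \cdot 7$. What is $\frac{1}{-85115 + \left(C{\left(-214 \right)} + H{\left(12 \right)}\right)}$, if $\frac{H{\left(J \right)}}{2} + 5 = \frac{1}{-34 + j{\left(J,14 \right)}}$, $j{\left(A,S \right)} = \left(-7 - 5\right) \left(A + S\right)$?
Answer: $- \frac{173}{14716938} \approx -1.1755 \cdot 10^{-5}$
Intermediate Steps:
$j{\left(A,S \right)} = - 12 A - 12 S$ ($j{\left(A,S \right)} = - 12 \left(A + S\right) = - 12 A - 12 S$)
$H{\left(J \right)} = -10 + \frac{2}{-202 - 12 J}$ ($H{\left(J \right)} = -10 + \frac{2}{-34 - \left(168 + 12 J\right)} = -10 + \frac{2}{-202 - 12 J}$)
$n = 56$
$C{\left(k \right)} = 56$
$\frac{1}{-85115 + \left(C{\left(-214 \right)} + H{\left(12 \right)}\right)} = \frac{1}{-85115 + \left(56 + \frac{3 \left(-337 - 240\right)}{101 + 6 \cdot 12}\right)} = \frac{1}{-85115 + \left(56 + \frac{3 \left(-337 - 240\right)}{101 + 72}\right)} = \frac{1}{-85115 + \left(56 + 3 \cdot \frac{1}{173} \left(-577\right)\right)} = \frac{1}{-85115 + \left(56 - \frac{1731}{173}\right)} = \frac{1}{-85115 + \frac{7957}{173}} = \frac{1}{- \frac{14716938}{173}} = - \frac{173}{14716938}$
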